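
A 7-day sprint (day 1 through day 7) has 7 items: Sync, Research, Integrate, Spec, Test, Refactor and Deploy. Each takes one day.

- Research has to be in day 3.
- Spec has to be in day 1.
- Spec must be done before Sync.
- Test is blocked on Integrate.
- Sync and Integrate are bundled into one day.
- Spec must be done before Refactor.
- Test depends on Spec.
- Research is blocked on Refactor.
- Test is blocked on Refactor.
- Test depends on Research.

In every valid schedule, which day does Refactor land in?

Spec is fixed at day 1 and must come before Refactor, so Refactor is at least day 2.
Research is fixed at day 3 and must come after Refactor, so Refactor is at most day 2.
So Refactor must be day 2.

day 2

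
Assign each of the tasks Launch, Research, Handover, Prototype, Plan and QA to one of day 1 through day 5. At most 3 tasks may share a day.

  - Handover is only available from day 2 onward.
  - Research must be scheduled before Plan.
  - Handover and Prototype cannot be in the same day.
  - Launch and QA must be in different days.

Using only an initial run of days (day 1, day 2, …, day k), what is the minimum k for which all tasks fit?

2

The precedence chain requires at least 2 distinct days.
With at most 3 per day and 6 tasks, at least 2 days are needed.
2 works (last occupied day: day 2): for example Plan -> day 2, Prototype -> day 1, QA -> day 2, Research -> day 1, Handover -> day 2, Launch -> day 1.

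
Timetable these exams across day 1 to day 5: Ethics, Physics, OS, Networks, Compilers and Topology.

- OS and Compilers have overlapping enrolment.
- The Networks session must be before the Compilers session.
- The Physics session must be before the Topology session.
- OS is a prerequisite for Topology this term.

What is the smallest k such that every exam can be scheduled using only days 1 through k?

The precedence chain requires at least 2 distinct days.
2 works (last occupied day: day 2): for example Networks=day 1, Ethics=day 1, Compilers=day 2, OS=day 1, Physics=day 1, Topology=day 2.

2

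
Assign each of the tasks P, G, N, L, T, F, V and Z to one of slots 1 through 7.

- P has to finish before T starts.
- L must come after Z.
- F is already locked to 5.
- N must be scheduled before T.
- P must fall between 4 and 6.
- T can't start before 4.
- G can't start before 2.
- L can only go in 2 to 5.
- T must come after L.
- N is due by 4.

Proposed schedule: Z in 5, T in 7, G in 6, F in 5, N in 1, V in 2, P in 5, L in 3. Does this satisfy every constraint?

T must come after L — holds.
T can't start before 4 — holds.
G can't start before 2 — holds.
P has to finish before T starts — holds.
L can only go in 2 to 5 — holds.
N must be scheduled before T — holds.
N is due by 4 — holds.
L must come after Z — violated.
F is already locked to 5 — holds.
P must fall between 4 and 6 — holds.

No — it violates: L must come after Z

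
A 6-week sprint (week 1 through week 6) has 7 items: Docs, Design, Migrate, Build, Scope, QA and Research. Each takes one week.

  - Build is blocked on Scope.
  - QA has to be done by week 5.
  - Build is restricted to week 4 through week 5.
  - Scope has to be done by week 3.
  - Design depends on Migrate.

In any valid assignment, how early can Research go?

Research at week 1 is achievable: Research -> week 1, Design -> week 2, Scope -> week 1, Migrate -> week 1, QA -> week 1, Docs -> week 1, Build -> week 4.

week 1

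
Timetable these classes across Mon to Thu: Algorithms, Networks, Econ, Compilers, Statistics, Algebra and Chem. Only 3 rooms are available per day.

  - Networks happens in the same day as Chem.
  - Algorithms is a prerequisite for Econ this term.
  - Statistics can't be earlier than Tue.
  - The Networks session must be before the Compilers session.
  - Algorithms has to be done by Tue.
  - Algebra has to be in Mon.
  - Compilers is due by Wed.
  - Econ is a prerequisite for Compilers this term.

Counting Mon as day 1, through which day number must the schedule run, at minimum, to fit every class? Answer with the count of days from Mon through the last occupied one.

The precedence chain requires at least 3 distinct days.
With at most 3 per day and 7 classes, at least 3 days are needed.
3 works (last occupied day: Wed): for example Networks=Tue; Compilers=Wed; Algebra=Mon; Econ=Tue; Algorithms=Mon; Chem=Tue; Statistics=Wed.

3 days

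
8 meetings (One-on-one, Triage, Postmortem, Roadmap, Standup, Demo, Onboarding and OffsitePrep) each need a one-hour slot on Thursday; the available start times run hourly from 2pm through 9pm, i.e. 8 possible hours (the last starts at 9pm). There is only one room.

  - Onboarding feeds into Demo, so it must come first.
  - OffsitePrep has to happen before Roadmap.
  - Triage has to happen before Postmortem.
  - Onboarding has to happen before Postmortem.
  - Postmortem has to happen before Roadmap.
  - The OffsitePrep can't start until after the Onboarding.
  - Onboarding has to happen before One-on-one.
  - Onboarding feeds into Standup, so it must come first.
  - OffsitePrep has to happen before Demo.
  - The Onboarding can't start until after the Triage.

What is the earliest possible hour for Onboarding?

Precedence pushes Onboarding to at least 3pm; downstream work caps Onboarding at 7pm.
Onboarding at 3pm is achievable: Roadmap=6pm, One-on-one=8pm, Demo=7pm, OffsitePrep=5pm, Triage=2pm, Standup=9pm, Onboarding=3pm, Postmortem=4pm.

3pm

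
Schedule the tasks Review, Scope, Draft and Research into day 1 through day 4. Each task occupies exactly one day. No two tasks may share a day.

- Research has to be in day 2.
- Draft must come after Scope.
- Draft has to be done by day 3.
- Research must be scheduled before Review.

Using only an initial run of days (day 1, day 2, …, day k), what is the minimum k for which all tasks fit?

The precedence chain requires at least 2 distinct days.
With at most 1 per day and 4 tasks, at least 4 days are needed.
Propagating the time windows through the other constraints, Review can't land before day 3, so the schedule must run through at least day 3.
4 works (last occupied day: day 4): for example Draft in day 3; Review in day 4; Research in day 2; Scope in day 1.

4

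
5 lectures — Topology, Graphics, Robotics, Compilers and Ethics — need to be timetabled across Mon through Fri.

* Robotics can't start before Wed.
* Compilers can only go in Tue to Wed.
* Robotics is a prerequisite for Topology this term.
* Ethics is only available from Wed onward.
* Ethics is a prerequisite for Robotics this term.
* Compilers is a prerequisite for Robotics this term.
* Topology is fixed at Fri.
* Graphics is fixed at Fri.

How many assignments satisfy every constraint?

2

Enumerating: Compilers=Tue; Graphics=Fri; Topology=Fri; Ethics=Wed; Robotics=Thu | Graphics -> Fri; Ethics -> Wed; Compilers -> Wed; Topology -> Fri; Robotics -> Thu.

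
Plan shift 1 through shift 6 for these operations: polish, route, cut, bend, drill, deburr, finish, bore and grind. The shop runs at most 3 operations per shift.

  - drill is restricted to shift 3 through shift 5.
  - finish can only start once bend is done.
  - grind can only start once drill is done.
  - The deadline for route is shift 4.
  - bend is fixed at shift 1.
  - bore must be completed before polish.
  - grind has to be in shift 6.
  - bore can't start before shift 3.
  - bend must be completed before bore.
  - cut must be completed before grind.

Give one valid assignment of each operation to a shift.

polish in shift 4, drill in shift 3, grind in shift 6, bend in shift 1, cut in shift 1, bore in shift 3, finish in shift 2, route in shift 1, deburr in shift 2

Checking: bore(shift 3) before polish(shift 4); drill(shift 3) before grind(shift 6); bend(shift 1) before bore(shift 3); bend(shift 1) before finish(shift 2); cut(shift 1) before grind(shift 6); drill=shift 3 in [shift 3,shift 5]; bore=shift 3 in [shift 3,shift 6]; bend=shift 1 in [shift 1,shift 1]; grind=shift 6 in [shift 6,shift 6]; route=shift 1 in [shift 1,shift 4]; max 3 per shift (cap 3).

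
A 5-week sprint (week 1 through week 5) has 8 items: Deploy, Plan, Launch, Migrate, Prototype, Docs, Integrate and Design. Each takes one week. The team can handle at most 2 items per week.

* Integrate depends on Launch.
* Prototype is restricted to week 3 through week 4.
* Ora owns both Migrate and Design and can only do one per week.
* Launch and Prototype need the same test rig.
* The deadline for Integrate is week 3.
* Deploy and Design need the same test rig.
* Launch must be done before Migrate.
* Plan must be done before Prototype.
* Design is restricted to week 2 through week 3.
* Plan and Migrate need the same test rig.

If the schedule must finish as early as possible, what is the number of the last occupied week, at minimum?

4

The precedence chain requires at least 2 distinct weeks.
With at most 2 per week and 8 tasks, at least 4 weeks are needed.
Prototype can't be placed before week 3, so the schedule must run through at least week 3.
4 works (last occupied week: week 4): for example Design -> week 2; Plan -> week 1; Migrate -> week 3; Deploy -> week 4; Integrate -> week 2; Launch -> week 1; Prototype -> week 3; Docs -> week 4.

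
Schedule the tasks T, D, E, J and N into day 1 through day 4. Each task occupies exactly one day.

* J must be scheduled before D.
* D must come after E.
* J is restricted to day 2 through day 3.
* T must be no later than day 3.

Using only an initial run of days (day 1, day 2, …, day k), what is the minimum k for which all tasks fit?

The precedence chain requires at least 2 distinct days.
Propagating the time windows through the other constraints, D can't land before day 3, so the schedule must run through at least day 3.
3 works (last occupied day: day 3): for example T in day 1; J in day 2; D in day 3; E in day 1; N in day 1.

3 days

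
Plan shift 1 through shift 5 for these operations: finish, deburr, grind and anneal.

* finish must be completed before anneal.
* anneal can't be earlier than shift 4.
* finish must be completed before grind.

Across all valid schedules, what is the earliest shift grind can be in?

Precedence pushes grind to at least shift 2.
grind at shift 2 is achievable: grind in shift 2; finish in shift 1; anneal in shift 4; deburr in shift 1.

shift 2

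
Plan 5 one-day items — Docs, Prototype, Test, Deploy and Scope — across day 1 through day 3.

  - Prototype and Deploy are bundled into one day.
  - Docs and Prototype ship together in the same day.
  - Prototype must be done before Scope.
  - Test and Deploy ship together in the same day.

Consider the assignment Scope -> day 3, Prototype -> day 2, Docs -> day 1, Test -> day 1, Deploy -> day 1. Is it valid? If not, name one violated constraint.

Docs and Prototype ship together in the same day — violated.
Test and Deploy ship together in the same day — holds.
Prototype must be done before Scope — holds.
Prototype and Deploy are bundled into one day — violated.

No — it violates: Docs and Prototype ship together in the same day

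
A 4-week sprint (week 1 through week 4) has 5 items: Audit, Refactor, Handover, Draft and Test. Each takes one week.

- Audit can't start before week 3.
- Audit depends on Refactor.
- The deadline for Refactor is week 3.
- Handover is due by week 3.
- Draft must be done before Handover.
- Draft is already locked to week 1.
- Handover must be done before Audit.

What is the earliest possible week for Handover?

week 2

Precedence pushes Handover to at least week 2; Handover's own window allows nothing later than week 3.
Handover at week 2 is achievable: Test=week 1; Refactor=week 1; Handover=week 2; Audit=week 3; Draft=week 1.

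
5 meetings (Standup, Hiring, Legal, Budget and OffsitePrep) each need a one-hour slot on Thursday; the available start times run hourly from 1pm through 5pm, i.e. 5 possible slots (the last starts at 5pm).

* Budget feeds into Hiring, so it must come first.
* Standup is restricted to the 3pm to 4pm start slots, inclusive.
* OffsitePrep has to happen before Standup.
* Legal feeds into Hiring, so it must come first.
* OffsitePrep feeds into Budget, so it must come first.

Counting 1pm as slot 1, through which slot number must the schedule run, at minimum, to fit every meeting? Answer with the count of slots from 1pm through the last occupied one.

The precedence chain requires at least 3 distinct slots.
3 works (last occupied slot: 3pm): for example Hiring in 3pm; Legal in 1pm; OffsitePrep in 1pm; Standup in 3pm; Budget in 2pm.

3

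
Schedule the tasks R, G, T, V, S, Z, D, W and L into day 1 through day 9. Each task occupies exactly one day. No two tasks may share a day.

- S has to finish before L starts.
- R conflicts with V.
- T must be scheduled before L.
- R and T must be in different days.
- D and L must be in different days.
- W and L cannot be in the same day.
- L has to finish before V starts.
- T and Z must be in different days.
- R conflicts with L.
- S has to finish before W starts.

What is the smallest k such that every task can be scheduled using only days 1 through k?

9 days

The precedence chain requires at least 3 distinct days.
With at most 1 per day and 9 tasks, at least 9 days are needed.
9 works (last occupied day: day 9): for example Z=day 8; T=day 2; D=day 9; R=day 6; V=day 4; S=day 1; L=day 3; W=day 5; G=day 7.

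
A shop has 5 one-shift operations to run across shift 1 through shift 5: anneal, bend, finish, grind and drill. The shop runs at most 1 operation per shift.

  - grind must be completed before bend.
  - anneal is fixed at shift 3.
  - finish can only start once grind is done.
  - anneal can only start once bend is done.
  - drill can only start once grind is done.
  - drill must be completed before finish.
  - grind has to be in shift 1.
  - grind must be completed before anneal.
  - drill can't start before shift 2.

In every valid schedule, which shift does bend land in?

grind is fixed at shift 1 and must come before bend, so bend is at least shift 2.
anneal is fixed at shift 3 and must come after bend, so bend is at most shift 2.
So bend must be shift 2.

shift 2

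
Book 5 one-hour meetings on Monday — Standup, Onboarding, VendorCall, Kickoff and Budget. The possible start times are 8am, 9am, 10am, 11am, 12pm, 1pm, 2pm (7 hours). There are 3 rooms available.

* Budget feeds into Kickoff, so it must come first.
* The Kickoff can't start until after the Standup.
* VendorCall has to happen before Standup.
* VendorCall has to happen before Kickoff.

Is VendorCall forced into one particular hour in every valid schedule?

No

VendorCall can be 8am (e.g. Standup=9am; Onboarding=8am; VendorCall=8am; Kickoff=10am; Budget=8am) or 9am (e.g. Onboarding=8am; VendorCall=9am; Kickoff=11am; Budget=8am; Standup=10am).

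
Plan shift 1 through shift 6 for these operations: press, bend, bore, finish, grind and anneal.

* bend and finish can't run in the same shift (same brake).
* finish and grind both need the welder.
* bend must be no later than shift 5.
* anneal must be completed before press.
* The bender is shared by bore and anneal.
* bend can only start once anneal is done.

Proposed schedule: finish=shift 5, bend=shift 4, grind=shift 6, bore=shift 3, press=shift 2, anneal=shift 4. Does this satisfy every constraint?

No — it violates: anneal must be completed before press

bend must be no later than shift 5 — holds.
The bender is shared by bore and anneal — holds.
bend and finish can't run in the same shift (same brake) — holds.
bend can only start once anneal is done — violated.
anneal must be completed before press — violated.
finish and grind both need the welder — holds.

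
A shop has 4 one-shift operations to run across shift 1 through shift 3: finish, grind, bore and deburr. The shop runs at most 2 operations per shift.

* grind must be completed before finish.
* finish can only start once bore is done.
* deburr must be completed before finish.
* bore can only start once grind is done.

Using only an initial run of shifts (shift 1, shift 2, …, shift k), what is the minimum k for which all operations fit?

3 shifts

The precedence chain requires at least 3 distinct shifts.
With at most 2 per shift and 4 operations, at least 2 shifts are needed.
3 works (last occupied shift: shift 3): for example bore -> shift 2, deburr -> shift 1, grind -> shift 1, finish -> shift 3.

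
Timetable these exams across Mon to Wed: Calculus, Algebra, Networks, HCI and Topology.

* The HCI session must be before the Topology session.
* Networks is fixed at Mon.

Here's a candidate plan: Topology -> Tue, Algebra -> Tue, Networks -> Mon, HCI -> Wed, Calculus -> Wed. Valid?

Networks is fixed at Mon — holds.
The HCI session must be before the Topology session — violated.

Invalid. The HCI session must be before the Topology session.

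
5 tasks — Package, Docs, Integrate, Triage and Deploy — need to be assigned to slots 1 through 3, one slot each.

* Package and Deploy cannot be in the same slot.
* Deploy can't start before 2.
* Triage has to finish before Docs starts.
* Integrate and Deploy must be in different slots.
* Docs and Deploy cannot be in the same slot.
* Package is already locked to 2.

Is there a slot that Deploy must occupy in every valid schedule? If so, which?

3

Deploy's window is 2–3.
Package is fixed at 2, and Deploy can't share a slot with Package.
So Deploy must be 3.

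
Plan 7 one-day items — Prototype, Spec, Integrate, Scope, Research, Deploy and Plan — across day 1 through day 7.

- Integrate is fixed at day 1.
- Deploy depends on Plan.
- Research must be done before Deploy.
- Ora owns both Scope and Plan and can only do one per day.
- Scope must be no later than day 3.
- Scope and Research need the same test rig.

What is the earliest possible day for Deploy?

Precedence pushes Deploy to at least day 2.
Deploy at day 2 is achievable: Deploy=day 2, Research=day 1, Spec=day 1, Integrate=day 1, Plan=day 1, Prototype=day 1, Scope=day 2.

day 2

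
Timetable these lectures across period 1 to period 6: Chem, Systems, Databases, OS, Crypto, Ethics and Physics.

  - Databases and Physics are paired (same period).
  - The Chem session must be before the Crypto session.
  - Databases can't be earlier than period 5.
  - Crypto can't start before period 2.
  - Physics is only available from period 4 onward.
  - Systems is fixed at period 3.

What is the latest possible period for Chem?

period 5

Downstream work caps Chem at period 5.
Chem at period 5 is achievable: Crypto in period 6; Ethics in period 1; Physics in period 5; Systems in period 3; OS in period 1; Chem in period 5; Databases in period 5.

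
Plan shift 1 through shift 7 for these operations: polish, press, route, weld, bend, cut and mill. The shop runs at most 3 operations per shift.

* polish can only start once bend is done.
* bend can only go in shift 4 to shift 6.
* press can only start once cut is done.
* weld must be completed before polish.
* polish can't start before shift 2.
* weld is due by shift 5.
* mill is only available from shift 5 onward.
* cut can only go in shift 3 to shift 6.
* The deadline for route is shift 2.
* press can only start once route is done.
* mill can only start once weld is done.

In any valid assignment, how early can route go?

shift 1

Route's own window allows nothing later than shift 2.
route at shift 1 is achievable: polish in shift 5, route in shift 1, press in shift 4, weld in shift 1, cut in shift 3, mill in shift 5, bend in shift 4.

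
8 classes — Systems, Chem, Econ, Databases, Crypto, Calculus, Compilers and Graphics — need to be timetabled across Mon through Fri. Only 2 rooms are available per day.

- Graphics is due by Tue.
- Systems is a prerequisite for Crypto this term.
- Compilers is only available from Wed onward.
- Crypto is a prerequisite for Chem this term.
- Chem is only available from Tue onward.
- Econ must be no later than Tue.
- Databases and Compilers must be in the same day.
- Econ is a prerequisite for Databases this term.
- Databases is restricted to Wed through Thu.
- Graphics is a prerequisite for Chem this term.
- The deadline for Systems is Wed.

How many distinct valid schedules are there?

52

Splitting on Systems: it can be Mon (34), Tue (18). Listing each branch's schedules as (Chem, Econ, Databases, Crypto, Calculus, Compilers, Graphics):
Systems=Mon: (Wed,Mon,Thu,Tue,Wed,Thu,Tue) (Wed,Mon,Thu,Tue,Fri,Thu,Tue) (Wed,Tue,Thu,Tue,Wed,Thu,Mon) (Wed,Tue,Thu,Tue,Fri,Thu,Mon) (Thu,Mon,Wed,Tue,Thu,Wed,Tue) (Thu,Mon,Wed,Tue,Fri,Wed,Tue) (Thu,Tue,Wed,Tue,Thu,Wed,Mon) (Thu,Tue,Wed,Tue,Fri,Wed,Mon) (Fri,Mon,Wed,Tue,Thu,Wed,Tue) (Fri,Mon,Wed,Tue,Fri,Wed,Tue) (Fri,Mon,Wed,Thu,Tue,Wed,Tue) (Fri,Mon,Wed,Thu,Thu,Wed,Tue) (Fri,Mon,Wed,Thu,Fri,Wed,Tue) (Fri,Mon,Thu,Tue,Wed,Thu,Tue) (Fri,Mon,Thu,Tue,Fri,Thu,Tue) (Fri,Mon,Thu,Wed,Tue,Thu,Tue) (Fri,Mon,Thu,Wed,Wed,Thu,Tue) (Fri,Mon,Thu,Wed,Fri,Thu,Tue) (Fri,Tue,Wed,Tue,Thu,Wed,Mon) (Fri,Tue,Wed,Tue,Fri,Wed,Mon) (Fri,Tue,Wed,Thu,Mon,Wed,Tue) (Fri,Tue,Wed,Thu,Tue,Wed,Mon) (Fri,Tue,Wed,Thu,Thu,Wed,Mon) (Fri,Tue,Wed,Thu,Thu,Wed,Tue) (Fri,Tue,Wed,Thu,Fri,Wed,Mon) (Fri,Tue,Wed,Thu,Fri,Wed,Tue) (Fri,Tue,Thu,Tue,Wed,Thu,Mon) (Fri,Tue,Thu,Tue,Fri,Thu,Mon) (Fri,Tue,Thu,Wed,Mon,Thu,Tue) (Fri,Tue,Thu,Wed,Tue,Thu,Mon) (Fri,Tue,Thu,Wed,Wed,Thu,Mon) (Fri,Tue,Thu,Wed,Wed,Thu,Tue) (Fri,Tue,Thu,Wed,Fri,Thu,Mon) (Fri,Tue,Thu,Wed,Fri,Thu,Tue) — 34.
Systems=Tue: (Fri,Mon,Wed,Thu,Mon,Wed,Tue) (Fri,Mon,Wed,Thu,Tue,Wed,Mon) (Fri,Mon,Wed,Thu,Thu,Wed,Mon) (Fri,Mon,Wed,Thu,Thu,Wed,Tue) (Fri,Mon,Wed,Thu,Fri,Wed,Mon) (Fri,Mon,Wed,Thu,Fri,Wed,Tue) (Fri,Mon,Thu,Wed,Mon,Thu,Tue) (Fri,Mon,Thu,Wed,Tue,Thu,Mon) (Fri,Mon,Thu,Wed,Wed,Thu,Mon) (Fri,Mon,Thu,Wed,Wed,Thu,Tue) (Fri,Mon,Thu,Wed,Fri,Thu,Mon) (Fri,Mon,Thu,Wed,Fri,Thu,Tue) (Fri,Tue,Wed,Thu,Mon,Wed,Mon) (Fri,Tue,Wed,Thu,Thu,Wed,Mon) (Fri,Tue,Wed,Thu,Fri,Wed,Mon) (Fri,Tue,Thu,Wed,Mon,Thu,Mon) (Fri,Tue,Thu,Wed,Wed,Thu,Mon) (Fri,Tue,Thu,Wed,Fri,Thu,Mon) — 18.
Summing: 34 + 18 = 52.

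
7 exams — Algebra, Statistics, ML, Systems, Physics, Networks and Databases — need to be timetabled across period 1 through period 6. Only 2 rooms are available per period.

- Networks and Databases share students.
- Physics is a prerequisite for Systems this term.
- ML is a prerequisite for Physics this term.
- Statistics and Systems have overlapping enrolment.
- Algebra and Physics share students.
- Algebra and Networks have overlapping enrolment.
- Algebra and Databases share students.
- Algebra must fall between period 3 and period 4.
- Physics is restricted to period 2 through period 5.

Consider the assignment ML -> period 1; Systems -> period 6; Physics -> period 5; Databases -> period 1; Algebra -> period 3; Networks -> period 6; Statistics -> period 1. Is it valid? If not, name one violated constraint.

No. Only 2 rooms are available per period is not satisfied.

Algebra and Physics share students — holds.
Algebra and Databases share students — holds.
Statistics and Systems have overlapping enrolment — holds.
Algebra must fall between period 3 and period 4 — holds.
Only 2 rooms are available per period — violated.
Physics is restricted to period 2 through period 5 — holds.
Physics is a prerequisite for Systems this term — holds.
Algebra and Networks have overlapping enrolment — holds.
ML is a prerequisite for Physics this term — holds.
Networks and Databases share students — holds.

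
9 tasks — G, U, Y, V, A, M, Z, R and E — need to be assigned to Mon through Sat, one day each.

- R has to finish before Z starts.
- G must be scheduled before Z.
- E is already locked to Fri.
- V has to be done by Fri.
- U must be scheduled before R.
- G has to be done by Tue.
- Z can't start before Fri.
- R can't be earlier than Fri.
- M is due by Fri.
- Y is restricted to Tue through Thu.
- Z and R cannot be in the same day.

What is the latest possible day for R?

R is available from Fri; downstream work caps R at Fri.
R at Fri is achievable: V in Mon, U in Mon, M in Mon, Y in Tue, Z in Sat, G in Mon, E in Fri, R in Fri, A in Mon.

Fri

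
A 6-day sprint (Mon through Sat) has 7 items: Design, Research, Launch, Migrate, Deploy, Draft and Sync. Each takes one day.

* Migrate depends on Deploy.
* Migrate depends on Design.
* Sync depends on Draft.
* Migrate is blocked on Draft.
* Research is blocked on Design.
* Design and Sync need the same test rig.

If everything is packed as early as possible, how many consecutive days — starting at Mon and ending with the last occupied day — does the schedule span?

2

The precedence chain requires at least 2 distinct days.
2 works (last occupied day: Tue): for example Draft=Mon; Sync=Tue; Launch=Mon; Migrate=Tue; Deploy=Mon; Research=Tue; Design=Mon.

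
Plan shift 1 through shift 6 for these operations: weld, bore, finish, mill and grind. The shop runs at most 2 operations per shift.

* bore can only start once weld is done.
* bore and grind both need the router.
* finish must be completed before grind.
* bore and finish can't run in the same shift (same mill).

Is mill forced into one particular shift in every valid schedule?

mill can be shift 1 (e.g. bore -> shift 2; finish -> shift 3; weld -> shift 1; mill -> shift 1; grind -> shift 4) or shift 2 (e.g. grind -> shift 3, weld -> shift 1, mill -> shift 2, finish -> shift 1, bore -> shift 2).

No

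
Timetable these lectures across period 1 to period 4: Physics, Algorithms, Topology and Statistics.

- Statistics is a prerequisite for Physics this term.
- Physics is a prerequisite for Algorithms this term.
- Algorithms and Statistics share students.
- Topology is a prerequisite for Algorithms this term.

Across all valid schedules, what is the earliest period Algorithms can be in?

period 3

Precedence pushes Algorithms to at least period 3.
Algorithms at period 3 is achievable: Statistics -> period 1, Physics -> period 2, Topology -> period 1, Algorithms -> period 3.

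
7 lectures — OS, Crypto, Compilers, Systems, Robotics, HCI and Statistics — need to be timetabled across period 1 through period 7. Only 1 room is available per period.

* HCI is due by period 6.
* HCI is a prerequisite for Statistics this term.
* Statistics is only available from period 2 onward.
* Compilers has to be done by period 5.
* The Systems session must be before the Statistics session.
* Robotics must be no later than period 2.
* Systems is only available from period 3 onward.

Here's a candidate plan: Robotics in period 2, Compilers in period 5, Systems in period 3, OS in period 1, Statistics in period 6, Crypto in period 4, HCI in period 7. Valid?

Invalid. HCI is a prerequisite for Statistics this term.

Only 1 room is available per period — holds.
HCI is a prerequisite for Statistics this term — violated.
HCI is due by period 6 — violated.
Systems is only available from period 3 onward — holds.
The Systems session must be before the Statistics session — holds.
Robotics must be no later than period 2 — holds.
Compilers has to be done by period 5 — holds.
Statistics is only available from period 2 onward — holds.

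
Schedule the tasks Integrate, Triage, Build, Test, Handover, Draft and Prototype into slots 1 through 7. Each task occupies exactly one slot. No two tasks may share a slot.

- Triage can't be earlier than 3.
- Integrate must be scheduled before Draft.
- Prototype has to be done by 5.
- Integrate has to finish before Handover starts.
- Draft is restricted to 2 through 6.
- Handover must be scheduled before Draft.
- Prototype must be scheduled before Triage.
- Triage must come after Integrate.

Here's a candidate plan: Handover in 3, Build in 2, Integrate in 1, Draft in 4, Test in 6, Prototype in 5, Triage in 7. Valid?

Yes, all constraints hold

No two tasks may share a slot — holds.
Prototype has to be done by 5 — holds.
Handover must be scheduled before Draft — holds.
Integrate has to finish before Handover starts — holds.
Draft is restricted to 2 through 6 — holds.
Triage must come after Integrate — holds.
Prototype must be scheduled before Triage — holds.
Triage can't be earlier than 3 — holds.
Integrate must be scheduled before Draft — holds.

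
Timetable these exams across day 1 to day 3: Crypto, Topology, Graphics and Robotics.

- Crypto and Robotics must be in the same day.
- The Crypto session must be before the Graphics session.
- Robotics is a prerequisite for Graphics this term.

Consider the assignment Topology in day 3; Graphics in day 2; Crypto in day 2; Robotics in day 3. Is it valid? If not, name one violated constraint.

No. Robotics is a prerequisite for Graphics this term is not satisfied.

The Crypto session must be before the Graphics session — violated.
Robotics is a prerequisite for Graphics this term — violated.
Crypto and Robotics must be in the same day — violated.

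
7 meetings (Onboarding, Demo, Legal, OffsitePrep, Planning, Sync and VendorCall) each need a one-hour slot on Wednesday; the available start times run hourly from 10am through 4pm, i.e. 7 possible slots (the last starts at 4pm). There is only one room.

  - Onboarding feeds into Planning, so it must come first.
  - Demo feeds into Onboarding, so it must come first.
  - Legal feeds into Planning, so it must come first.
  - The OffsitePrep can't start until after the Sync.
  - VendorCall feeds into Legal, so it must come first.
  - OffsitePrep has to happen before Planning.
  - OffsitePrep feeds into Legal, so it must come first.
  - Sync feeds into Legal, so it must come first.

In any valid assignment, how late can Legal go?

Precedence pushes Legal to at least 12pm; downstream work caps Legal at 3pm.
Legal at 3pm is achievable: Sync=10am; Planning=4pm; OffsitePrep=11am; VendorCall=2pm; Onboarding=1pm; Demo=12pm; Legal=3pm.

3pm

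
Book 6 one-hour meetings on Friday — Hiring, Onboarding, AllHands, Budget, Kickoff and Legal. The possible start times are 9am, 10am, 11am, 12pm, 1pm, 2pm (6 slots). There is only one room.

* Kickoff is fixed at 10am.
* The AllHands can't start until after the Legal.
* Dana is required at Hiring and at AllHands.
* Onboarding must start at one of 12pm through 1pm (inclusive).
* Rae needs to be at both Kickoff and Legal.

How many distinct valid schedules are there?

Splitting on Hiring: it can be 9am (6), 11am (6), 12pm (3), 1pm (3), 2pm (6). Listing each branch's schedules as (Onboarding, AllHands, Budget, Kickoff, Legal):
Hiring=9am: (12pm,1pm,2pm,10am,11am) (12pm,2pm,11am,10am,1pm) (12pm,2pm,1pm,10am,11am) (1pm,12pm,2pm,10am,11am) (1pm,2pm,11am,10am,12pm) (1pm,2pm,12pm,10am,11am) — 6.
Hiring=11am: (12pm,1pm,2pm,10am,9am) (12pm,2pm,9am,10am,1pm) (12pm,2pm,1pm,10am,9am) (1pm,12pm,2pm,10am,9am) (1pm,2pm,9am,10am,12pm) (1pm,2pm,12pm,10am,9am) — 6.
Hiring=12pm: (1pm,11am,2pm,10am,9am) (1pm,2pm,9am,10am,11am) (1pm,2pm,11am,10am,9am) — 3.
Hiring=1pm: (12pm,11am,2pm,10am,9am) (12pm,2pm,9am,10am,11am) (12pm,2pm,11am,10am,9am) — 3.
Hiring=2pm: (12pm,11am,1pm,10am,9am) (12pm,1pm,9am,10am,11am) (12pm,1pm,11am,10am,9am) (1pm,11am,12pm,10am,9am) (1pm,12pm,9am,10am,11am) (1pm,12pm,11am,10am,9am) — 6.
Summing: 6 + 6 + 3 + 3 + 6 = 24.

24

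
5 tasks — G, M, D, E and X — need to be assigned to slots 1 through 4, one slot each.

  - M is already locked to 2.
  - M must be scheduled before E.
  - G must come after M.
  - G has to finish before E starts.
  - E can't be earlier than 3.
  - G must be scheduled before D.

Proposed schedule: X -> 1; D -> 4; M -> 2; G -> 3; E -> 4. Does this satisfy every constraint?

Valid

M is already locked to 2 — holds.
E can't be earlier than 3 — holds.
G has to finish before E starts — holds.
M must be scheduled before E — holds.
G must come after M — holds.
G must be scheduled before D — holds.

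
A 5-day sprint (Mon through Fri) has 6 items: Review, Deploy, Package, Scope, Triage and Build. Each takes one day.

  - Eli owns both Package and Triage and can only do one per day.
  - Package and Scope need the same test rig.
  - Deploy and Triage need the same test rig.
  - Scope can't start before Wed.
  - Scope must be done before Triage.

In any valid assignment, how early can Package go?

Mon

Package at Mon is achievable: Review -> Mon; Package -> Mon; Build -> Mon; Deploy -> Mon; Triage -> Thu; Scope -> Wed.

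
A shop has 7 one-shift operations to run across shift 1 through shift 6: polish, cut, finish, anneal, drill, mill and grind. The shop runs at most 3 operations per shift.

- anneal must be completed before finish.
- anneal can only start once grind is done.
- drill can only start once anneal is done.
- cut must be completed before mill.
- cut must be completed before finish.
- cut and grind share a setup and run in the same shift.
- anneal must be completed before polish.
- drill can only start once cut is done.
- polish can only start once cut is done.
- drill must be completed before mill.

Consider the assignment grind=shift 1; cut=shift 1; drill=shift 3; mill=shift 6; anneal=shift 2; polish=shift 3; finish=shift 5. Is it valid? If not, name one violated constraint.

anneal must be completed before finish — holds.
drill must be completed before mill — holds.
polish can only start once cut is done — holds.
cut must be completed before mill — holds.
anneal must be completed before polish — holds.
cut must be completed before finish — holds.
cut and grind share a setup and run in the same shift — holds.
drill can only start once anneal is done — holds.
drill can only start once cut is done — holds.
The shop runs at most 3 operations per shift — holds.
anneal can only start once grind is done — holds.

Valid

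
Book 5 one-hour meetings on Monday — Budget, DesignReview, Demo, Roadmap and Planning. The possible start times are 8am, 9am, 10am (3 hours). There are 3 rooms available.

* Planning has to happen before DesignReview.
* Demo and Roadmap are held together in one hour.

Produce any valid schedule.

Planning in 8am; DesignReview in 9am; Demo in 9am; Roadmap in 9am; Budget in 8am

Checking: Planning(8am) before DesignReview(9am); Demo = Roadmap = 9am; max 3 per hour (cap 3).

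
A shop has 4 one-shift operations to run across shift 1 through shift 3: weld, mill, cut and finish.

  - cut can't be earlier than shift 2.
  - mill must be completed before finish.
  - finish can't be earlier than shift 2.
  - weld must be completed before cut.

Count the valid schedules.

9

Splitting on weld: it can be shift 1 (6), shift 2 (3). Listing each branch's schedules as (mill, cut, finish) by shift number:
weld=shift 1: (1,2,2) (1,2,3) (1,3,2) (1,3,3) (2,2,3) (2,3,3) — 6.
weld=shift 2: (1,3,2) (1,3,3) (2,3,3) — 3.
Summing: 6 + 3 = 9.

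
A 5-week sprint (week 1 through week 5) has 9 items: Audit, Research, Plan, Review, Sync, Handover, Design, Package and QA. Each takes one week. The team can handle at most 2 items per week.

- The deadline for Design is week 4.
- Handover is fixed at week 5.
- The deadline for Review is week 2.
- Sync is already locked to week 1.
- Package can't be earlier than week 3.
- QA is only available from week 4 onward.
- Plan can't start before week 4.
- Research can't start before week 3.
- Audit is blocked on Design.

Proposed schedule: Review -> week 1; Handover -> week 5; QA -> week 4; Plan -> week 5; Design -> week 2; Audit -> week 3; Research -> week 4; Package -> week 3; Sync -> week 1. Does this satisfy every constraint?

Package can't be earlier than week 3 — holds.
The deadline for Design is week 4 — holds.
Research can't start before week 3 — holds.
QA is only available from week 4 onward — holds.
Audit is blocked on Design — holds.
Plan can't start before week 4 — holds.
Handover is fixed at week 5 — holds.
The deadline for Review is week 2 — holds.
The team can handle at most 2 items per week — holds.
Sync is already locked to week 1 — holds.

Valid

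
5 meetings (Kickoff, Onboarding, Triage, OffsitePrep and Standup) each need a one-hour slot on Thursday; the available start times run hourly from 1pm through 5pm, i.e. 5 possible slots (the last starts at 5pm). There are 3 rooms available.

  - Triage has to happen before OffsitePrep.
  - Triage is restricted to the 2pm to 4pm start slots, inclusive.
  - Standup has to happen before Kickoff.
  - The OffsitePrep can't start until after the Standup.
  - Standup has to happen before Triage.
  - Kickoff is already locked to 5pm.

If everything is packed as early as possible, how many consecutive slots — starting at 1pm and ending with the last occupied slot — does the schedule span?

The precedence chain requires at least 3 distinct slots.
With at most 3 per slot and 5 meetings, at least 2 slots are needed.
Kickoff can't be placed before 5pm — that is slot 5 counting from 1pm — so the schedule must run through at least 5 slots.
5 works (last occupied slot: 5pm): for example OffsitePrep=3pm, Kickoff=5pm, Onboarding=1pm, Standup=1pm, Triage=2pm.

5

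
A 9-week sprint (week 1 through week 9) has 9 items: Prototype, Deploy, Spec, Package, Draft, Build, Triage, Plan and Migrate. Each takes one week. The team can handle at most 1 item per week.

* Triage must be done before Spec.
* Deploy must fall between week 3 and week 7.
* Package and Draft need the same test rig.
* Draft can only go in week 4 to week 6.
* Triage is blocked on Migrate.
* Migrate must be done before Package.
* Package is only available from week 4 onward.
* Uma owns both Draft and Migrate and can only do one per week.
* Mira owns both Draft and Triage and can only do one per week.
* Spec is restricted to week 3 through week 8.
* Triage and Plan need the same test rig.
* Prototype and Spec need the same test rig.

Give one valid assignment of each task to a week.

Deploy in week 3; Build in week 8; Spec in week 5; Triage in week 2; Prototype in week 7; Draft in week 4; Package in week 6; Plan in week 9; Migrate in week 1

Checking: Migrate(week 1) before Package(week 6); Triage(week 2) before Spec(week 5); Migrate(week 1) before Triage(week 2); Package(week 6) != Draft(week 4); Draft(week 4) != Migrate(week 1); Draft(week 4) != Triage(week 2); Prototype(week 7) != Spec(week 5); Triage(week 2) != Plan(week 9); Draft=week 4 in [week 4,week 6]; Deploy=week 3 in [week 3,week 7]; Package=week 6 in [week 4,week 9]; Spec=week 5 in [week 3,week 8]; max 1 per week (cap 1).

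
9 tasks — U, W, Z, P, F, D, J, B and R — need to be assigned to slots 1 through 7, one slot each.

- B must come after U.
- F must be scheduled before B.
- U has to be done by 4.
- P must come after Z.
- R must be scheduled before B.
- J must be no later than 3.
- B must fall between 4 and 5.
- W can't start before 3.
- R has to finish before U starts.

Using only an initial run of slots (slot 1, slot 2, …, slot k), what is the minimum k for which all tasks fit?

The precedence chain requires at least 3 distinct slots.
B can't be placed before 4, so the schedule must run through at least slot 4.
4 works (last occupied slot: 4): for example J in 1, B in 4, P in 2, R in 1, Z in 1, U in 2, W in 3, F in 1, D in 1.

4 slots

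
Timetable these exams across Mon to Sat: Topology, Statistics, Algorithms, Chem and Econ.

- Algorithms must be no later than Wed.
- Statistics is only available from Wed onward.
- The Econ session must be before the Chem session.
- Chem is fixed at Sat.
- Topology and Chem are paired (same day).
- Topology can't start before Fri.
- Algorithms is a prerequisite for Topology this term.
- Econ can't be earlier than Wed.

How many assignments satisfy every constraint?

36

Splitting on Statistics: it can be Wed (9), Thu (9), Fri (9), Sat (9). Listing each branch's schedules as (Topology, Algorithms, Chem, Econ):
Statistics=Wed: (Sat,Mon,Sat,Wed) (Sat,Mon,Sat,Thu) (Sat,Mon,Sat,Fri) (Sat,Tue,Sat,Wed) (Sat,Tue,Sat,Thu) (Sat,Tue,Sat,Fri) (Sat,Wed,Sat,Wed) (Sat,Wed,Sat,Thu) (Sat,Wed,Sat,Fri) — 9.
Statistics=Thu: (Sat,Mon,Sat,Wed) (Sat,Mon,Sat,Thu) (Sat,Mon,Sat,Fri) (Sat,Tue,Sat,Wed) (Sat,Tue,Sat,Thu) (Sat,Tue,Sat,Fri) (Sat,Wed,Sat,Wed) (Sat,Wed,Sat,Thu) (Sat,Wed,Sat,Fri) — 9.
Statistics=Fri: (Sat,Mon,Sat,Wed) (Sat,Mon,Sat,Thu) (Sat,Mon,Sat,Fri) (Sat,Tue,Sat,Wed) (Sat,Tue,Sat,Thu) (Sat,Tue,Sat,Fri) (Sat,Wed,Sat,Wed) (Sat,Wed,Sat,Thu) (Sat,Wed,Sat,Fri) — 9.
Statistics=Sat: (Sat,Mon,Sat,Wed) (Sat,Mon,Sat,Thu) (Sat,Mon,Sat,Fri) (Sat,Tue,Sat,Wed) (Sat,Tue,Sat,Thu) (Sat,Tue,Sat,Fri) (Sat,Wed,Sat,Wed) (Sat,Wed,Sat,Thu) (Sat,Wed,Sat,Fri) — 9.
Summing: 9 + 9 + 9 + 9 = 36.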